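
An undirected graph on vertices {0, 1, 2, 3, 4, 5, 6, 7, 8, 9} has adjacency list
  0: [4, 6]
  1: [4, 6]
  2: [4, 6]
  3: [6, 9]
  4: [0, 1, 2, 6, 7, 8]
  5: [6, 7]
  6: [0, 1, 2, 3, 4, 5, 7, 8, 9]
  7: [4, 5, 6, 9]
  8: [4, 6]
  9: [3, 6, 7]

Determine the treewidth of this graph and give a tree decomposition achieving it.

Treewidth 2.
One optimal decomposition is:
Bags: B1 = {4, 6, 7}  B2 = {6, 7, 9}  B3 = {4, 6, 8}  B4 = {0, 4, 6}  B5 = {2, 4, 6}  B6 = {3, 6, 9}  B7 = {1, 4, 6}  B8 = {5, 6, 7}
Tree: B1–B2, B1–B3, B1–B4, B3–B5, B2–B6, B1–B7, B1–B8

Each bag holds 3 vertices, so the decomposition has width 2, which upper-bounds the treewidth. Conversely, {3, 6, 9} is a clique of size 3, and the vertices of any clique must share a bag in every tree decomposition; so some bag has ≥ 3 vertices and tw(G) ≥ 2. Therefore the treewidth is 2.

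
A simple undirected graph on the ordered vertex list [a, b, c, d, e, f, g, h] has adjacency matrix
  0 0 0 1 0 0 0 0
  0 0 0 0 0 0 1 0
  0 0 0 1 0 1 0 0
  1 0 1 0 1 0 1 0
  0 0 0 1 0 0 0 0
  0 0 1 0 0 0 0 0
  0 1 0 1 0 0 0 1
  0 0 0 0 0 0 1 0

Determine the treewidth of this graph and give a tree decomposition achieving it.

Treewidth 1.
Bags: B1 = {d, e}  B2 = {d, g}  B3 = {a, d}  B4 = {c, d}  B5 = {b, g}  B6 = {g, h}  B7 = {c, f}
Tree: B1–B2, B1–B3, B2–B4, B2–B5, B2–B6, B4–B7

The largest bag has 2 vertices, giving width 1; this decomposition certifies tw(G) ≤ 1. Since G has at least one edge (e.g. d–e), it is not an edgeless graph, so tw(G) ≥ 1. Therefore the treewidth is 1.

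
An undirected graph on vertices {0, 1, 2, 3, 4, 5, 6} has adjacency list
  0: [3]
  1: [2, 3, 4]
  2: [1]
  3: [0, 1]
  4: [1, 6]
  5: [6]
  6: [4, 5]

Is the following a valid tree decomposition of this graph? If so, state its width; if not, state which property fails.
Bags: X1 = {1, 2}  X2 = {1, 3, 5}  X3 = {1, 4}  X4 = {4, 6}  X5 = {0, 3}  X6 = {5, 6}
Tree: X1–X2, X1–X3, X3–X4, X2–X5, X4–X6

No — bags containing vertex 5 are not connected in the tree.

A tree decomposition must satisfy three properties: every vertex lies in some bag; for every edge, both endpoints lie together in some bag; and for every vertex, the bags containing it form a connected subtree. Here bags containing vertex 5 are not connected in the tree, so the decomposition is invalid.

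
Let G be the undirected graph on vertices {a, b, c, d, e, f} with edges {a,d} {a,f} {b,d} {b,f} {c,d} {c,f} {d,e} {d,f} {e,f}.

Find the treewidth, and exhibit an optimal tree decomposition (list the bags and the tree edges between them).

Treewidth 2.
Bags: B1 = {d, e, f}  B2 = {b, d, f}  B3 = {c, d, f}  B4 = {a, d, f}
Tree: B1–B2, B2–B3, B2–B4

The largest bag has 3 vertices, giving width 2; this decomposition certifies tw(G) ≤ 2. Conversely, {d, e, f} is a clique of size 3, and the vertices of any clique must share a bag in every tree decomposition; so some bag has ≥ 3 vertices and tw(G) ≥ 2. Therefore the treewidth is 2.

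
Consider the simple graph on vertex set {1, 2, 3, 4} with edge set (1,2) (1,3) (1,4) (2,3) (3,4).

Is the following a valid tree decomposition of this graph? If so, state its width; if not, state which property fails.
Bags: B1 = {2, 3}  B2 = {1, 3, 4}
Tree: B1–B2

No — edge (1,2) lies in no bag.

A tree decomposition must satisfy three properties: every vertex lies in some bag; for every edge, both endpoints lie together in some bag; and for every vertex, the bags containing it form a connected subtree. Here edge (1,2) lies in no bag, so the decomposition is invalid.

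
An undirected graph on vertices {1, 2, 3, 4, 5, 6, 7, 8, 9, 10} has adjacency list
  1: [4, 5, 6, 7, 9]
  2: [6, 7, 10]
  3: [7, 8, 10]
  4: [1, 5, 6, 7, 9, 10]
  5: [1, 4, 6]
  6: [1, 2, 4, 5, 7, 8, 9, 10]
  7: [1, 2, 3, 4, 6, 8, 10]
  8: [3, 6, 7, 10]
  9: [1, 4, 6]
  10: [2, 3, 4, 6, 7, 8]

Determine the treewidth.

3

A width-3 tree decomposition is:
Bags: B1 = {6, 7, 8, 10}  B2 = {4, 6, 7, 10}  B3 = {1, 4, 6, 7}  B4 = {1, 4, 5, 6}  B5 = {2, 6, 7, 10}  B6 = {3, 7, 8, 10}  B7 = {1, 4, 6, 9}
Tree: B1–B2, B2–B3, B3–B4, B1–B5, B1–B6, B4–B7
Each bag holds 4 vertices, so the decomposition has width 3, which upper-bounds the treewidth. For the lower bound, the 4 vertices {3, 7, 8, 10} are pairwise adjacent, and any tree decomposition puts a clique entirely inside one bag — forcing width ≥ 3. Therefore the treewidth is 3.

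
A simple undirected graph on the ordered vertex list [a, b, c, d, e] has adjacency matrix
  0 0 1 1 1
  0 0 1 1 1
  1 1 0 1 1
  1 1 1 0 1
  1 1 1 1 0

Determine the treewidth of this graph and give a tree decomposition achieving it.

The largest bag has 4 vertices, giving width 3; this decomposition certifies tw(G) ≤ 3. On the other hand G contains the 4-clique {a, c, d, e}. A clique must lie in a single bag of any decomposition, so no decomposition can have width below 3. The upper and lower bounds meet at 3, so that is the treewidth.

Treewidth 3.
Bags: B1 = {b, c, d, e}  B2 = {a, c, d, e}
Tree: B1–B2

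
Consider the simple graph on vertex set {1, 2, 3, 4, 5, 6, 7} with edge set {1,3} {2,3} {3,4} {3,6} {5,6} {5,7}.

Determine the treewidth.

A width-1 tree decomposition is:
Bags: B1 = {3, 6}  B2 = {3, 4}  B3 = {5, 6}  B4 = {5, 7}  B5 = {1, 3}  B6 = {2, 3}
Tree: B1–B2, B1–B3, B3–B4, B1–B5, B1–B6
Every bag has size at most 2, so the width is 2 − 1 = 1 and tw(G) ≤ 1. G has an edge, so its treewidth is at least 1. Hence tw(G) = 1 exactly.

1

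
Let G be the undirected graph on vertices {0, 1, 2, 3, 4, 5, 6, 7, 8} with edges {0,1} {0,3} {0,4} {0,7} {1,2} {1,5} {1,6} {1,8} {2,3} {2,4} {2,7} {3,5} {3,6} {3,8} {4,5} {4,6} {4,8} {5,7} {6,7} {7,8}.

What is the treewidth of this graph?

A width-4 tree decomposition is:
Bags: B1 = {1, 3, 4, 5, 7}  B2 = {1, 3, 4, 6, 7}  B3 = {0, 1, 3, 4, 7}  B4 = {1, 3, 4, 7, 8}  B5 = {1, 2, 3, 4, 7}
Tree: B1–B2, B2–B3, B3–B4, B4–B5
Each bag holds 5 vertices, so the decomposition has width 4, which upper-bounds the treewidth. For the lower bound: the 5 vertex sets {3,5}, {1,6}, {0,7}, {4}, {8} are disjoint, each induces a connected subgraph, and every pair is joined by at least one edge of G. Contracting each set to a single vertex therefore yields K_{5} as a minor, and since treewidth is minor-monotone, tw(G) ≥ tw(K_{5}) = 4. Therefore the treewidth is 4.

4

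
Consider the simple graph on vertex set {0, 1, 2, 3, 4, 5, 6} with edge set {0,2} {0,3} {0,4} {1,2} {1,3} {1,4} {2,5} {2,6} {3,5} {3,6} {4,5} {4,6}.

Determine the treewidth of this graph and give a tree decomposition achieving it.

Treewidth 3.
Bags: B1 = {0, 2, 3, 4}  B2 = {2, 3, 4, 6}  B3 = {2, 3, 4, 5}  B4 = {1, 2, 3, 4}
Tree: B1–B2, B2–B3, B3–B4

Each bag holds 4 vertices, so the decomposition has width 3, which upper-bounds the treewidth. For the lower bound: the 4 vertex sets {0,2}, {3,6}, {4}, {5} are disjoint, each induces a connected subgraph, and every pair is joined by at least one edge of G. Contracting each set to a single vertex therefore yields K_{4} as a minor, and since treewidth is minor-monotone, tw(G) ≥ tw(K_{4}) = 3. Hence tw(G) = 3 exactly.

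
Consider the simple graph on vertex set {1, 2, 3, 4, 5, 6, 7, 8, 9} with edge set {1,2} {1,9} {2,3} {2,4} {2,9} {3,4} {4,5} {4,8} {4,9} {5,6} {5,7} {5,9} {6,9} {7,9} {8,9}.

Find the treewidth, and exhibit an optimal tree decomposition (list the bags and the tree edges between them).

Treewidth 2.
One such decomposition:
Bags: B1 = {4, 8, 9}  B2 = {2, 4, 9}  B3 = {4, 5, 9}  B4 = {1, 2, 9}  B5 = {5, 6, 9}  B6 = {5, 7, 9}  B7 = {2, 3, 4}
Tree: B1–B2, B2–B3, B2–B4, B3–B5, B5–B6, B2–B7

The largest bag has 3 vertices, giving width 2; this decomposition certifies tw(G) ≤ 2. Conversely, {1, 2, 9} is a clique of size 3, and the vertices of any clique must share a bag in every tree decomposition; so some bag has ≥ 3 vertices and tw(G) ≥ 2. Therefore the treewidth is 2.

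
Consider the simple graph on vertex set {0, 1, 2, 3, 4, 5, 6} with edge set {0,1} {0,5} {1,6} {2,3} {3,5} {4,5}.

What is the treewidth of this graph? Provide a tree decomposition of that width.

Treewidth 1.
One such decomposition:
Bags: B1 = {0, 5}  B2 = {0, 1}  B3 = {3, 5}  B4 = {1, 6}  B5 = {4, 5}  B6 = {2, 3}
Tree: B1–B2, B1–B3, B2–B4, B3–B5, B3–B6

Each bag holds 2 vertices, so the decomposition has width 1, which upper-bounds the treewidth. Any graph with an edge has treewidth ≥ 1, and G has the edge 0–5. Combining the bounds, tw(G) = 1.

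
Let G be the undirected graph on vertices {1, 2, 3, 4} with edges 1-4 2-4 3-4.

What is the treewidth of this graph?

1

A width-1 tree decomposition is:
Bags: B1 = {1, 4}  B2 = {2, 4}  B3 = {3, 4}
Tree: B1–B2, B1–B3
Every bag has size at most 2, so the width is 2 − 1 = 1 and tw(G) ≤ 1. Since G has at least one edge (e.g. 4–1), it is not an edgeless graph, so tw(G) ≥ 1. Combining the bounds, tw(G) = 1.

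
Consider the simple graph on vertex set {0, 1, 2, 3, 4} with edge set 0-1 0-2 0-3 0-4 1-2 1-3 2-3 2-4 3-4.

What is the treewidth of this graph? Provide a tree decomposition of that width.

Each bag holds 4 vertices, so the decomposition has width 3, which upper-bounds the treewidth. On the other hand G contains the 4-clique {0, 1, 2, 3}. A clique must lie in a single bag of any decomposition, so no decomposition can have width below 3. The upper and lower bounds meet at 3, so that is the treewidth.

Treewidth 3.
One such decomposition:
Bags: B1 = {0, 1, 2, 3}  B2 = {0, 2, 3, 4}
Tree: B1–B2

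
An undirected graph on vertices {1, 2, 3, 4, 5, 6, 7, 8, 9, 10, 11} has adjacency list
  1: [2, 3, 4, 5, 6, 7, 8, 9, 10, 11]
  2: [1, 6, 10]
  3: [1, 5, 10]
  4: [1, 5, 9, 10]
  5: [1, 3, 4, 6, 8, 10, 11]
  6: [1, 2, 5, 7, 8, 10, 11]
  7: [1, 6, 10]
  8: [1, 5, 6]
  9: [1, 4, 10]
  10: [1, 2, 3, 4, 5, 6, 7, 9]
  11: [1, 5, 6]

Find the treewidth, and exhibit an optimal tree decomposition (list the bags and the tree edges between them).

The largest bag has 4 vertices, giving width 3; this decomposition certifies tw(G) ≤ 3. On the other hand G contains the 4-clique {1, 5, 6, 8}. A clique must lie in a single bag of any decomposition, so no decomposition can have width below 3. Hence tw(G) = 3 exactly.

Treewidth 3.
One such decomposition:
Bags: B1 = {1, 4, 5, 10}  B2 = {1, 5, 6, 10}  B3 = {1, 5, 6, 8}  B4 = {1, 5, 6, 11}  B5 = {1, 2, 6, 10}  B6 = {1, 3, 5, 10}  B7 = {1, 6, 7, 10}  B8 = {1, 4, 9, 10}
Tree: B1–B2, B2–B3, B3–B4, B2–B5, B2–B6, B2–B7, B1–B8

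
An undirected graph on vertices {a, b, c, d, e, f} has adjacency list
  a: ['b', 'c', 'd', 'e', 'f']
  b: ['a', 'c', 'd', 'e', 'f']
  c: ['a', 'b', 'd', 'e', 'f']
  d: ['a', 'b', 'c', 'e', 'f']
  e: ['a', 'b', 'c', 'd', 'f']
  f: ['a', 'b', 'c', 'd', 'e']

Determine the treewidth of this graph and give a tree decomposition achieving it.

With just one bag of size 6, the width is 6 − 1 = 5, so tw(G) ≤ 5. Conversely, {a, b, c, d, e, f} is a clique of size 6, and the vertices of any clique must share a bag in every tree decomposition; so some bag has ≥ 6 vertices and tw(G) ≥ 5. Combining the bounds, tw(G) = 5.

Treewidth 5.
One such decomposition:
Bags: B1 = {a, b, c, d, e, f}
Tree: (single bag)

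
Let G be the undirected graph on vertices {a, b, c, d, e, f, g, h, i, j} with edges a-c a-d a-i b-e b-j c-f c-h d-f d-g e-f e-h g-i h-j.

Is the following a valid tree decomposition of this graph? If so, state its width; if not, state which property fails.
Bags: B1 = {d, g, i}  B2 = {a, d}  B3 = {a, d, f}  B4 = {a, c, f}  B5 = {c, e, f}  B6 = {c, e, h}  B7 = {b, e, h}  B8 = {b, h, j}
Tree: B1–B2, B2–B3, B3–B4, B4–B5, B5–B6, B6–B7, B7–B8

No — edge (i,a) lies in no bag.

A tree decomposition must satisfy three properties: every vertex lies in some bag; for every edge, both endpoints lie together in some bag; and for every vertex, the bags containing it form a connected subtree. Here edge (i,a) lies in no bag, so the decomposition is invalid.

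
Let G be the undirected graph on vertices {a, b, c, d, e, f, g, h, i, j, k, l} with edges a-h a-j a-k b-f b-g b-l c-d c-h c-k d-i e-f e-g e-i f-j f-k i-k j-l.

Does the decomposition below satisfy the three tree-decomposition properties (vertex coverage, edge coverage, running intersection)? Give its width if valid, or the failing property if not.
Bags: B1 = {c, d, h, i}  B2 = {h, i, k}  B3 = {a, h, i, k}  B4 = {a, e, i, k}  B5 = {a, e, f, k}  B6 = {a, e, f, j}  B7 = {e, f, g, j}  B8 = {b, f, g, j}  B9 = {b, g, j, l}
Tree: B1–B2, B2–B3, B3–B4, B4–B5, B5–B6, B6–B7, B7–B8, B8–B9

No — edge (c,k) lies in no bag.

A tree decomposition must satisfy three properties: every vertex lies in some bag; for every edge, both endpoints lie together in some bag; and for every vertex, the bags containing it form a connected subtree. Here edge (c,k) lies in no bag, so the decomposition is invalid.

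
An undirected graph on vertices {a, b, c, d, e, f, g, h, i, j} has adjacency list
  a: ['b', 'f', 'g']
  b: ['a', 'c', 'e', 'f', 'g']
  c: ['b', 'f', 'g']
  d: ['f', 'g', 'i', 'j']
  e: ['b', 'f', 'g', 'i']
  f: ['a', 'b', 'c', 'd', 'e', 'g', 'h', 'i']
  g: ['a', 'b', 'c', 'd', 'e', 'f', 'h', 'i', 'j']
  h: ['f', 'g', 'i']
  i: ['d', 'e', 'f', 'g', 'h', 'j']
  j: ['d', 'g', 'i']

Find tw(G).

A width-3 tree decomposition is:
Bags: B1 = {d, f, g, i}  B2 = {e, f, g, i}  B3 = {f, g, h, i}  B4 = {b, e, f, g}  B5 = {d, g, i, j}  B6 = {b, c, f, g}  B7 = {a, b, f, g}
Tree: B1–B2, B1–B3, B2–B4, B1–B5, B4–B6, B4–B7
The largest bag has 4 vertices, giving width 3; this decomposition certifies tw(G) ≤ 3. Conversely, {d, g, i, j} is a clique of size 4, and the vertices of any clique must share a bag in every tree decomposition; so some bag has ≥ 4 vertices and tw(G) ≥ 3. Hence tw(G) = 3 exactly.

3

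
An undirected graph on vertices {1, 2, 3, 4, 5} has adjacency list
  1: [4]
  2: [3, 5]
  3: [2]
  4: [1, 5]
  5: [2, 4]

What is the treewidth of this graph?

1

A width-1 tree decomposition is:
Bags: B1 = {2, 3}  B2 = {2, 5}  B3 = {4, 5}  B4 = {1, 4}
Tree: B1–B2, B2–B3, B3–B4
Each bag holds 2 vertices, so the decomposition has width 1, which upper-bounds the treewidth. G has an edge, so its treewidth is at least 1. The upper and lower bounds meet at 1, so that is the treewidth.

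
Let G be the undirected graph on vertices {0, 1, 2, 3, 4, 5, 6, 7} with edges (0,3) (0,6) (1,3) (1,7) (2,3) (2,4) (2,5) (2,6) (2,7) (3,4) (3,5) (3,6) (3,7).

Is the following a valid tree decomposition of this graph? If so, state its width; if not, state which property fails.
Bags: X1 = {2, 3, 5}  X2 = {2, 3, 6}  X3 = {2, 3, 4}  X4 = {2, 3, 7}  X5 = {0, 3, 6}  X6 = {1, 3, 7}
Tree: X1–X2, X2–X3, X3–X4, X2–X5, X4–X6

Every vertex of G appears in some bag (union = {0, 1, 2, 3, 4, 5, 6, 7}); every edge is covered by a bag; and for each vertex v the set of bags containing v is connected in the bag tree. The decomposition is therefore valid. The largest bag has 3 vertices, so the width is 2.

Yes; width 2.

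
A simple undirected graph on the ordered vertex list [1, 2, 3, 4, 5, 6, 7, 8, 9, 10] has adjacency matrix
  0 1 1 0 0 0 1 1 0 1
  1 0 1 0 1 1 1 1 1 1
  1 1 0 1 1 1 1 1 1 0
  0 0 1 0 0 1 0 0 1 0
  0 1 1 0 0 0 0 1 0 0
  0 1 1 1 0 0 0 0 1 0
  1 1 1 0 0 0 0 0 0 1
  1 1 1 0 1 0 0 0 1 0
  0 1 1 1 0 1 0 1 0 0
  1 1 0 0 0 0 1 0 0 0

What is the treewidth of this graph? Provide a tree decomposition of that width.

Treewidth 3.
Bags: B1 = {1, 2, 3, 8}  B2 = {2, 3, 8, 9}  B3 = {2, 3, 6, 9}  B4 = {1, 2, 3, 7}  B5 = {2, 3, 5, 8}  B6 = {3, 4, 6, 9}  B7 = {1, 2, 7, 10}
Tree: B1–B2, B2–B3, B1–B4, B1–B5, B3–B6, B4–B7

Every bag has size at most 4, so the width is 4 − 1 = 3 and tw(G) ≤ 3. On the other hand G contains the 4-clique {1, 2, 7, 10}. A clique must lie in a single bag of any decomposition, so no decomposition can have width below 3. Therefore the treewidth is 3.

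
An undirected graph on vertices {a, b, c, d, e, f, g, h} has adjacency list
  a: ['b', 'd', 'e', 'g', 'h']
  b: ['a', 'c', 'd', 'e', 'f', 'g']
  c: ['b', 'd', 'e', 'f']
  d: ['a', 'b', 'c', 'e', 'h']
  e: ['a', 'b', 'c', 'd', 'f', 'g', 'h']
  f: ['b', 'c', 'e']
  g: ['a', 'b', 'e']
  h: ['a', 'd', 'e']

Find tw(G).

3

A width-3 tree decomposition is:
Bags: B1 = {a, b, d, e}  B2 = {a, d, e, h}  B3 = {b, c, d, e}  B4 = {b, c, e, f}  B5 = {a, b, e, g}
Tree: B1–B2, B1–B3, B3–B4, B1–B5
Every bag has size at most 4, so the width is 4 − 1 = 3 and tw(G) ≤ 3. For the lower bound, the 4 vertices {a, d, e, h} are pairwise adjacent, and any tree decomposition puts a clique entirely inside one bag — forcing width ≥ 3. The upper and lower bounds meet at 3, so that is the treewidth.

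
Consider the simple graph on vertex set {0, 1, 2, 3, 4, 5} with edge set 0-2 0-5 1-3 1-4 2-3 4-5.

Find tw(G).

2

A width-2 tree decomposition is:
Bags: B1 = {0, 2, 3}  B2 = {0, 1, 3}  B3 = {0, 1, 4}  B4 = {0, 4, 5}
Tree: B1–B2, B2–B3, B3–B4
Every bag has size at most 3, so the width is 3 − 1 = 2 and tw(G) ≤ 2. For the lower bound, G contains the cycle 0–2–3–1–4–5–0, so G is not a forest; only forests have treewidth ≤ 1, hence tw(G) ≥ 2. The upper and lower bounds meet at 2, so that is the treewidth.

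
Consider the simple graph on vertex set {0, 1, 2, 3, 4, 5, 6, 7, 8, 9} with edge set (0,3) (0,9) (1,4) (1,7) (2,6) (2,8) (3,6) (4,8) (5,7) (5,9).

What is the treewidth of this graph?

A width-2 tree decomposition is:
Bags: B1 = {1, 5, 7}  B2 = {1, 5, 9}  B3 = {0, 1, 9}  B4 = {0, 1, 3}  B5 = {1, 3, 6}  B6 = {1, 2, 6}  B7 = {1, 2, 8}  B8 = {1, 4, 8}
Tree: B1–B2, B2–B3, B3–B4, B4–B5, B5–B6, B6–B7, B7–B8
The largest bag has 3 vertices, giving width 2; this decomposition certifies tw(G) ≤ 2. Since 1–7–5–9–0–3–6–2–8–4–1 is a cycle in G, G is not acyclic. Forests are exactly the graphs of treewidth ≤ 1, so tw(G) ≥ 2. Therefore the treewidth is 2.

2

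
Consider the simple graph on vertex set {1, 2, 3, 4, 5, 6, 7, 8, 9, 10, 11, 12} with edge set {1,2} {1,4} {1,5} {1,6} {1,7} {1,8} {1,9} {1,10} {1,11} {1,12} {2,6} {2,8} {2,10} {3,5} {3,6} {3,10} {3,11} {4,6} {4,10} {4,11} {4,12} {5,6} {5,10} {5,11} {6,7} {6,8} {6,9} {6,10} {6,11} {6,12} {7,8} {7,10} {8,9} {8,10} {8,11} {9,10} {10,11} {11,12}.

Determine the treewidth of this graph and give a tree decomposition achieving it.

Treewidth 4.
Bags: B1 = {1, 6, 8, 10, 11}  B2 = {1, 6, 8, 9, 10}  B3 = {1, 4, 6, 10, 11}  B4 = {1, 2, 6, 8, 10}  B5 = {1, 6, 7, 8, 10}  B6 = {1, 5, 6, 10, 11}  B7 = {3, 5, 6, 10, 11}  B8 = {1, 4, 6, 11, 12}
Tree: B1–B2, B1–B3, B2–B4, B2–B5, B3–B6, B6–B7, B3–B8

Each bag holds 5 vertices, so the decomposition has width 4, which upper-bounds the treewidth. On the other hand G contains the 5-clique {1, 6, 8, 9, 10}. A clique must lie in a single bag of any decomposition, so no decomposition can have width below 4. Hence tw(G) = 4 exactly.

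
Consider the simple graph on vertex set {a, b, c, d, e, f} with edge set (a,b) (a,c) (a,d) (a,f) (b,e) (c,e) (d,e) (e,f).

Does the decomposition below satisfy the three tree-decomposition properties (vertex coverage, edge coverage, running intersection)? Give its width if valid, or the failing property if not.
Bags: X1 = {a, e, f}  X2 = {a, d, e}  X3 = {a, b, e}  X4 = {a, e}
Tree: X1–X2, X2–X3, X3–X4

A tree decomposition must satisfy three properties: every vertex lies in some bag; for every edge, both endpoints lie together in some bag; and for every vertex, the bags containing it form a connected subtree. Here vertex c appears in no bag, so the decomposition is invalid.

No — vertex c appears in no bag.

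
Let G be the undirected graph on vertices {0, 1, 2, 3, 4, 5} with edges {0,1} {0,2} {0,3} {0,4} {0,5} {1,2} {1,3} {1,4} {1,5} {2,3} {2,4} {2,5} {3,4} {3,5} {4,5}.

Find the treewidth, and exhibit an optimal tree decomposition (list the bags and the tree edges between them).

Treewidth 5.
One optimal decomposition is:
Bags: B1 = {0, 1, 2, 3, 4, 5}
Tree: (single bag)

A single bag containing all 6 vertices is trivially a valid decomposition of width 5. On the other hand G contains the 6-clique {0, 1, 2, 3, 4, 5}. A clique must lie in a single bag of any decomposition, so no decomposition can have width below 5. Hence tw(G) = 5 exactly.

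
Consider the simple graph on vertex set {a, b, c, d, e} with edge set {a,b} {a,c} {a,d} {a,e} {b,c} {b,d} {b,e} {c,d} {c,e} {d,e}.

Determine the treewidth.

A width-4 tree decomposition is:
Bags: B1 = {a, b, c, d, e}
Tree: (single bag)
A single bag containing all 5 vertices is trivially a valid decomposition of width 4. For the lower bound, the 5 vertices {a, b, c, d, e} are pairwise adjacent, and any tree decomposition puts a clique entirely inside one bag — forcing width ≥ 4. The upper and lower bounds meet at 4, so that is the treewidth.

4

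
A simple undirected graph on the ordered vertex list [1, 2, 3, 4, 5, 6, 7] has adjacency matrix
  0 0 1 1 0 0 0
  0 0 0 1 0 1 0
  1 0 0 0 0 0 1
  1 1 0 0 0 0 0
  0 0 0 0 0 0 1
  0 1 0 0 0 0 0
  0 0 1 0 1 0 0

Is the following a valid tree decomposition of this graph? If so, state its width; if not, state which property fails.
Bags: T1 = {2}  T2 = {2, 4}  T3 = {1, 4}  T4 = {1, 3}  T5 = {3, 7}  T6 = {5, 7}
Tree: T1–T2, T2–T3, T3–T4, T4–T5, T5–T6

A tree decomposition must satisfy three properties: every vertex lies in some bag; for every edge, both endpoints lie together in some bag; and for every vertex, the bags containing it form a connected subtree. Here vertex 6 appears in no bag, so the decomposition is invalid.

No — vertex 6 appears in no bag.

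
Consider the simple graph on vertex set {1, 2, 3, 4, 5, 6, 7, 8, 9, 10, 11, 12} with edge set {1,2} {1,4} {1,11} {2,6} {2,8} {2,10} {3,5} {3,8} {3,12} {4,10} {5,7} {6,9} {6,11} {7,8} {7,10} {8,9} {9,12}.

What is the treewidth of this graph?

A width-3 tree decomposition is:
Bags: B1 = {1, 4, 6, 11}  B2 = {1, 2, 4, 6}  B3 = {2, 4, 6, 10}  B4 = {2, 6, 9, 10}  B5 = {2, 8, 9, 10}  B6 = {7, 8, 9, 10}  B7 = {7, 8, 9, 12}  B8 = {3, 7, 8, 12}  B9 = {3, 5, 7, 12}
Tree: B1–B2, B2–B3, B3–B4, B4–B5, B5–B6, B6–B7, B7–B8, B8–B9
The largest bag has 4 vertices, giving width 3; this decomposition certifies tw(G) ≤ 3. For the lower bound: the 4 vertex sets {1,4,11}, {6}, {2}, {7,8,9,10} are disjoint, each induces a connected subgraph, and every pair is joined by at least one edge of G. Contracting each set to a single vertex therefore yields K_{4} as a minor, and since treewidth is minor-monotone, tw(G) ≥ tw(K_{4}) = 3. The upper and lower bounds meet at 3, so that is the treewidth.

3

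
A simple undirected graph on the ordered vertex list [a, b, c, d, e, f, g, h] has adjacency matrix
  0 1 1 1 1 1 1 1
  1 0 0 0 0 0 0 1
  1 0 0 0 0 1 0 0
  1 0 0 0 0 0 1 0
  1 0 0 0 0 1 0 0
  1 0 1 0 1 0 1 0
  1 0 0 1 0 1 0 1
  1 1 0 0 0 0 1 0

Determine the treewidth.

A width-2 tree decomposition is:
Bags: B1 = {a, g, h}  B2 = {a, f, g}  B3 = {a, b, h}  B4 = {a, c, f}  B5 = {a, d, g}  B6 = {a, e, f}
Tree: B1–B2, B1–B3, B2–B4, B2–B5, B2–B6
The largest bag has 3 vertices, giving width 2; this decomposition certifies tw(G) ≤ 2. Conversely, {a, d, g} is a clique of size 3, and the vertices of any clique must share a bag in every tree decomposition; so some bag has ≥ 3 vertices and tw(G) ≥ 2. Hence tw(G) = 2 exactly.

2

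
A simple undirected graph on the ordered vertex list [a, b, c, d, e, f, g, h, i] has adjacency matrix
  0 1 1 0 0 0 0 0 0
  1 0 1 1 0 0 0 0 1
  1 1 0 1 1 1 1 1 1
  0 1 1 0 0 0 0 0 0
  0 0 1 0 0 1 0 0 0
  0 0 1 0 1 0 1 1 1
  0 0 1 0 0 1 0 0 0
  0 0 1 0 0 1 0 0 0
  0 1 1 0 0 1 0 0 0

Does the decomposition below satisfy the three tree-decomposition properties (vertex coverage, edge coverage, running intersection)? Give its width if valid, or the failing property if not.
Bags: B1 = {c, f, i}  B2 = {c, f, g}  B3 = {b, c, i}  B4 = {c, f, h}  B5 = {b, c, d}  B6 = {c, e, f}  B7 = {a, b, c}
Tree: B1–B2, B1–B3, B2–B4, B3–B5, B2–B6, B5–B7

Yes; width 2.

Checking the three conditions: (i) the bags cover all of {a, b, c, d, e, f, g, h, i}; (ii) for each edge, some bag contains both endpoints; (iii) the bags containing any fixed vertex form a subtree. All hold, so the decomposition is valid with width 3 − 1 = 2.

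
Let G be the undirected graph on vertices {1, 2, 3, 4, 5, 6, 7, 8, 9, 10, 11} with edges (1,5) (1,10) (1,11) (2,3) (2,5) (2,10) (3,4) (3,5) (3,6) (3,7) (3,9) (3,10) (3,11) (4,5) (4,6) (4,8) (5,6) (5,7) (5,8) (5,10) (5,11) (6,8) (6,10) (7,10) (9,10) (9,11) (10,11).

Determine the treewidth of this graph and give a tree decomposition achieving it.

Each bag holds 4 vertices, so the decomposition has width 3, which upper-bounds the treewidth. Conversely, {3, 9, 10, 11} is a clique of size 4, and the vertices of any clique must share a bag in every tree decomposition; so some bag has ≥ 4 vertices and tw(G) ≥ 3. The upper and lower bounds meet at 3, so that is the treewidth.

Treewidth 3.
One optimal decomposition is:
Bags: B1 = {3, 5, 10, 11}  B2 = {3, 5, 6, 10}  B3 = {2, 3, 5, 10}  B4 = {1, 5, 10, 11}  B5 = {3, 5, 7, 10}  B6 = {3, 9, 10, 11}  B7 = {3, 4, 5, 6}  B8 = {4, 5, 6, 8}
Tree: B1–B2, B2–B3, B1–B4, B3–B5, B1–B6, B2–B7, B7–B8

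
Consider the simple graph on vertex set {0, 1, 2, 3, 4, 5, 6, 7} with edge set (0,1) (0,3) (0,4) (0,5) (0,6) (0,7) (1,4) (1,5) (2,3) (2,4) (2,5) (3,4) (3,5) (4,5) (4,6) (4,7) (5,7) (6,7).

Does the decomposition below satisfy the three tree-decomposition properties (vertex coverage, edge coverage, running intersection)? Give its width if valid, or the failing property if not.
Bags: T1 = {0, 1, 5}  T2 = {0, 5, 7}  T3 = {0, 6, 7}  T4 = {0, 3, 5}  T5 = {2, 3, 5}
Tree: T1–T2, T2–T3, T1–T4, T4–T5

A tree decomposition must satisfy three properties: every vertex lies in some bag; for every edge, both endpoints lie together in some bag; and for every vertex, the bags containing it form a connected subtree. Here vertex 4 appears in no bag, so the decomposition is invalid.

No — vertex 4 appears in no bag.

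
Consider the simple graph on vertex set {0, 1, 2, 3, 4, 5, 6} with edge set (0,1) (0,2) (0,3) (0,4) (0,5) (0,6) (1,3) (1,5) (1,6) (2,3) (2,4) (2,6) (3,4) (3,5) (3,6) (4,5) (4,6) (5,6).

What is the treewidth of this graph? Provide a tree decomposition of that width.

The largest bag has 5 vertices, giving width 4; this decomposition certifies tw(G) ≤ 4. For the lower bound, the 5 vertices {0, 1, 3, 5, 6} are pairwise adjacent, and any tree decomposition puts a clique entirely inside one bag — forcing width ≥ 4. Therefore the treewidth is 4.

Treewidth 4.
One such decomposition:
Bags: B1 = {0, 3, 4, 5, 6}  B2 = {0, 1, 3, 5, 6}  B3 = {0, 2, 3, 4, 6}
Tree: B1–B2, B1–B3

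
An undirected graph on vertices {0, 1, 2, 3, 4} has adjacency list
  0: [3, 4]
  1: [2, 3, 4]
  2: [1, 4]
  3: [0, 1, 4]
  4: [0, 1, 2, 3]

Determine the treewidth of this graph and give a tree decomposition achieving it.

Treewidth 2.
One optimal decomposition is:
Bags: B1 = {1, 3, 4}  B2 = {1, 2, 4}  B3 = {0, 3, 4}
Tree: B1–B2, B1–B3

Each bag holds 3 vertices, so the decomposition has width 2, which upper-bounds the treewidth. For the lower bound, the 3 vertices {0, 3, 4} are pairwise adjacent, and any tree decomposition puts a clique entirely inside one bag — forcing width ≥ 2. Therefore the treewidth is 2.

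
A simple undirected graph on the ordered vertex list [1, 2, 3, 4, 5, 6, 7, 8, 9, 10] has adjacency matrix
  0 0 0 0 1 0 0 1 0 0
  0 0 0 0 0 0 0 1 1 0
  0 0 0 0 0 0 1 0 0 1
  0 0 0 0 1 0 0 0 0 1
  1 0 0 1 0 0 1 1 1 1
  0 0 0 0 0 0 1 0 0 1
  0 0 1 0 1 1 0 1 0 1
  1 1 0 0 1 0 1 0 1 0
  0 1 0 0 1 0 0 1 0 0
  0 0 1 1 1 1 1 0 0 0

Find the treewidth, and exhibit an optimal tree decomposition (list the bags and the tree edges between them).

Every bag has size at most 3, so the width is 3 − 1 = 2 and tw(G) ≤ 2. For the lower bound, the 3 vertices {2, 8, 9} are pairwise adjacent, and any tree decomposition puts a clique entirely inside one bag — forcing width ≥ 2. The upper and lower bounds meet at 2, so that is the treewidth.

Treewidth 2.
One such decomposition:
Bags: B1 = {1, 5, 8}  B2 = {5, 7, 8}  B3 = {5, 8, 9}  B4 = {5, 7, 10}  B5 = {3, 7, 10}  B6 = {4, 5, 10}  B7 = {2, 8, 9}  B8 = {6, 7, 10}
Tree: B1–B2, B2–B3, B2–B4, B4–B5, B4–B6, B3–B7, B5–B8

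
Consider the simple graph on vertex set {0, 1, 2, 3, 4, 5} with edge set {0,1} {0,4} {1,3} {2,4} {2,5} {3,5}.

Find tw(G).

2

A width-2 tree decomposition is:
Bags: B1 = {0, 1, 4}  B2 = {1, 3, 4}  B3 = {3, 4, 5}  B4 = {2, 4, 5}
Tree: B1–B2, B2–B3, B3–B4
Each bag holds 3 vertices, so the decomposition has width 2, which upper-bounds the treewidth. Since 4–0–1–3–5–2–4 is a cycle in G, G is not acyclic. Forests are exactly the graphs of treewidth ≤ 1, so tw(G) ≥ 2. Therefore the treewidth is 2.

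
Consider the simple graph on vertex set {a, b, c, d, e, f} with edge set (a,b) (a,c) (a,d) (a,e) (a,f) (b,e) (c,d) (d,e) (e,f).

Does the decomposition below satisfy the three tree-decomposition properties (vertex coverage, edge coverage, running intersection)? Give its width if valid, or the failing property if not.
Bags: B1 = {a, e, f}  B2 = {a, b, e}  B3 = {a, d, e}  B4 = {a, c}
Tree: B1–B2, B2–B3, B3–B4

No — edge (d,c) lies in no bag.

A tree decomposition must satisfy three properties: every vertex lies in some bag; for every edge, both endpoints lie together in some bag; and for every vertex, the bags containing it form a connected subtree. Here edge (d,c) lies in no bag, so the decomposition is invalid.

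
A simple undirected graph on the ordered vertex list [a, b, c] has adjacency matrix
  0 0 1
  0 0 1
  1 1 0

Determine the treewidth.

1

A width-1 tree decomposition is:
Bags: B1 = {a, c}  B2 = {b, c}
Tree: B1–B2
Each bag holds 2 vertices, so the decomposition has width 1, which upper-bounds the treewidth. Any graph with an edge has treewidth ≥ 1, and G has the edge c–a. Hence tw(G) = 1 exactly.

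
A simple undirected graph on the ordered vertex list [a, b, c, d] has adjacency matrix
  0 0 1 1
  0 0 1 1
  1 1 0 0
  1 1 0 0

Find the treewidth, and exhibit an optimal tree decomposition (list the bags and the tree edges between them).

Treewidth 2.
Bags: B1 = {a, c, d}  B2 = {b, c, d}
Tree: B1–B2

The largest bag has 3 vertices, giving width 2; this decomposition certifies tw(G) ≤ 2. Since c–a–d–b–c is a cycle in G, G is not acyclic. Forests are exactly the graphs of treewidth ≤ 1, so tw(G) ≥ 2. The upper and lower bounds meet at 2, so that is the treewidth.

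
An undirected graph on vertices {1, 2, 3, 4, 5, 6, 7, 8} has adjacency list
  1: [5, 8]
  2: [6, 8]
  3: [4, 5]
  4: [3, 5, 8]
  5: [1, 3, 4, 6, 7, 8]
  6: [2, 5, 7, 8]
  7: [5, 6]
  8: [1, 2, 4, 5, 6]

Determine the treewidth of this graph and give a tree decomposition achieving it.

Every bag has size at most 3, so the width is 3 − 1 = 2 and tw(G) ≤ 2. For the lower bound, the 3 vertices {2, 6, 8} are pairwise adjacent, and any tree decomposition puts a clique entirely inside one bag — forcing width ≥ 2. Hence tw(G) = 2 exactly.

Treewidth 2.
One optimal decomposition is:
Bags: B1 = {4, 5, 8}  B2 = {5, 6, 8}  B3 = {3, 4, 5}  B4 = {2, 6, 8}  B5 = {1, 5, 8}  B6 = {5, 6, 7}
Tree: B1–B2, B1–B3, B2–B4, B1–B5, B2–B6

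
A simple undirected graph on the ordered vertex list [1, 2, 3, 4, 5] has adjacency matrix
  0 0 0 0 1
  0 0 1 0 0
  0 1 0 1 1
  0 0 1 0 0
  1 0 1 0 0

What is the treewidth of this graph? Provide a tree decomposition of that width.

Treewidth 1.
One such decomposition:
Bags: B1 = {3, 5}  B2 = {2, 3}  B3 = {1, 5}  B4 = {3, 4}
Tree: B1–B2, B1–B3, B1–B4

Each bag holds 2 vertices, so the decomposition has width 1, which upper-bounds the treewidth. Since G has at least one edge (e.g. 3–5), it is not an edgeless graph, so tw(G) ≥ 1. Hence tw(G) = 1 exactly.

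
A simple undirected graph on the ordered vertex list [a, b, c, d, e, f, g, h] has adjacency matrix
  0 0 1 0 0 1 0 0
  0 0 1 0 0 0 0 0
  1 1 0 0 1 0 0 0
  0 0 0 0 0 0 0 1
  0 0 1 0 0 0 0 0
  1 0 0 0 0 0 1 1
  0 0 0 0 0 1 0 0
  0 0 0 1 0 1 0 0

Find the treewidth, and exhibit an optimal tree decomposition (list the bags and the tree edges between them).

The largest bag has 2 vertices, giving width 1; this decomposition certifies tw(G) ≤ 1. Any graph with an edge has treewidth ≥ 1, and G has the edge f–a. Therefore the treewidth is 1.

Treewidth 1.
Bags: B1 = {a, f}  B2 = {a, c}  B3 = {c, e}  B4 = {b, c}  B5 = {f, g}  B6 = {f, h}  B7 = {d, h}
Tree: B1–B2, B2–B3, B3–B4, B1–B5, B1–B6, B6–B7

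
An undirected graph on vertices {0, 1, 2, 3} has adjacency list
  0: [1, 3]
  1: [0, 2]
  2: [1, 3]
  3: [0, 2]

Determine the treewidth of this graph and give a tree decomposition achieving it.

Each bag holds 3 vertices, so the decomposition has width 2, which upper-bounds the treewidth. The edges 1–2–3–0–1 form a cycle, so G is not a tree and its treewidth is at least 2. Hence tw(G) = 2 exactly.

Treewidth 2.
Bags: B1 = {1, 2, 3}  B2 = {0, 1, 3}
Tree: B1–B2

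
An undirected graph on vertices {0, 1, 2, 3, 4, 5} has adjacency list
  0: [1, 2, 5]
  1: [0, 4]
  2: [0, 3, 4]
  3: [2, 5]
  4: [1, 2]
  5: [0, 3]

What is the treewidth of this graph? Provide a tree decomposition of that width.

Treewidth 2.
One optimal decomposition is:
Bags: B1 = {0, 3, 5}  B2 = {0, 2, 3}  B3 = {0, 1, 2}  B4 = {1, 2, 4}
Tree: B1–B2, B2–B3, B3–B4

The largest bag has 3 vertices, giving width 2; this decomposition certifies tw(G) ≤ 2. For the lower bound, G contains the cycle 5–3–2–0–5, so G is not a forest; only forests have treewidth ≤ 1, hence tw(G) ≥ 2. The upper and lower bounds meet at 2, so that is the treewidth.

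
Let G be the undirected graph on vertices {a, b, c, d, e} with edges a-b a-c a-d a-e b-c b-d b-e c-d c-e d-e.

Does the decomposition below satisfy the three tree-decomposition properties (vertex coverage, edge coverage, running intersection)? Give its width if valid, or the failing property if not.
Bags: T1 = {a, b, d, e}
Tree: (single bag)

No — vertex c appears in no bag.

A tree decomposition must satisfy three properties: every vertex lies in some bag; for every edge, both endpoints lie together in some bag; and for every vertex, the bags containing it form a connected subtree. Here vertex c appears in no bag, so the decomposition is invalid.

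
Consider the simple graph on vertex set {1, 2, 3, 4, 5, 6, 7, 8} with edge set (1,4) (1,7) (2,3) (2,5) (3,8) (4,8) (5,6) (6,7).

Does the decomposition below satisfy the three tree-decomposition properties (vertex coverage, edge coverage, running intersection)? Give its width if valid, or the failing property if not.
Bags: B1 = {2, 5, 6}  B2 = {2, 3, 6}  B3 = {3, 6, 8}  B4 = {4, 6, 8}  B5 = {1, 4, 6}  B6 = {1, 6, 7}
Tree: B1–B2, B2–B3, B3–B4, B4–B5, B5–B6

Yes; width 2.

Vertex coverage: the bags together contain {1, 2, 3, 4, 5, 6, 7, 8}, the full vertex set. Edge coverage: each edge of G has both endpoints in at least one bag. Running intersection: for every vertex, the bags containing it form a connected subtree. All three properties hold, so this is a valid tree decomposition of width max|bag| − 1 = 2, and hence tw(G) ≤ 2.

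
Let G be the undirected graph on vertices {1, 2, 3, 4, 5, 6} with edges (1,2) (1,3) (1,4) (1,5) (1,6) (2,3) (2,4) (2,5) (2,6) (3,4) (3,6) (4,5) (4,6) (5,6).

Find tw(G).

A width-4 tree decomposition is:
Bags: B1 = {1, 2, 4, 5, 6}  B2 = {1, 2, 3, 4, 6}
Tree: B1–B2
The largest bag has 5 vertices, giving width 4; this decomposition certifies tw(G) ≤ 4. For the lower bound, the 5 vertices {1, 2, 3, 4, 6} are pairwise adjacent, and any tree decomposition puts a clique entirely inside one bag — forcing width ≥ 4. Hence tw(G) = 4 exactly.

4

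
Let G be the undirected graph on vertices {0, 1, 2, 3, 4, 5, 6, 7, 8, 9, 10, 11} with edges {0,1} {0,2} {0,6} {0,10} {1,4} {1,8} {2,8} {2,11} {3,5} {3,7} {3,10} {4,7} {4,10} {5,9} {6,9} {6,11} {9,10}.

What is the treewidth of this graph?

3

A width-3 tree decomposition is:
Bags: B1 = {1, 2, 8, 11}  B2 = {0, 1, 2, 11}  B3 = {0, 1, 6, 11}  B4 = {0, 1, 4, 6}  B5 = {0, 4, 6, 10}  B6 = {4, 6, 9, 10}  B7 = {4, 7, 9, 10}  B8 = {3, 7, 9, 10}  B9 = {3, 5, 7, 9}
Tree: B1–B2, B2–B3, B3–B4, B4–B5, B5–B6, B6–B7, B7–B8, B8–B9
The largest bag has 4 vertices, giving width 3; this decomposition certifies tw(G) ≤ 3. For the lower bound: the 4 vertex sets {2,8,11}, {1}, {0}, {4,6,9,10} are disjoint, each induces a connected subgraph, and every pair is joined by at least one edge of G. Contracting each set to a single vertex therefore yields K_{4} as a minor, and since treewidth is minor-monotone, tw(G) ≥ tw(K_{4}) = 3. Hence tw(G) = 3 exactly.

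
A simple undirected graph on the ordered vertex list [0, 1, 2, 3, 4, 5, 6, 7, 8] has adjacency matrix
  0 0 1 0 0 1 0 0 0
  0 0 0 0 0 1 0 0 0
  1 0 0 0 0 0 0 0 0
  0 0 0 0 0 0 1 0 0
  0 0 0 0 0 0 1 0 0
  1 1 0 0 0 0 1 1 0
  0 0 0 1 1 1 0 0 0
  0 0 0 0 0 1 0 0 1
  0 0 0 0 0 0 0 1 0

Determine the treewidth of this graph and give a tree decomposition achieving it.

Treewidth 1.
Bags: B1 = {5, 7}  B2 = {0, 5}  B3 = {7, 8}  B4 = {0, 2}  B5 = {5, 6}  B6 = {3, 6}  B7 = {1, 5}  B8 = {4, 6}
Tree: B1–B2, B1–B3, B2–B4, B2–B5, B5–B6, B1–B7, B5–B8

Each bag holds 2 vertices, so the decomposition has width 1, which upper-bounds the treewidth. Since G has at least one edge (e.g. 5–7), it is not an edgeless graph, so tw(G) ≥ 1. Combining the bounds, tw(G) = 1.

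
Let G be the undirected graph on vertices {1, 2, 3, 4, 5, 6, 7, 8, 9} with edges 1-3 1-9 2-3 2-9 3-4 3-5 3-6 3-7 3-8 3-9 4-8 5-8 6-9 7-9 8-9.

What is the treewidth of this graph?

A width-2 tree decomposition is:
Bags: B1 = {3, 8, 9}  B2 = {3, 5, 8}  B3 = {3, 7, 9}  B4 = {3, 6, 9}  B5 = {1, 3, 9}  B6 = {2, 3, 9}  B7 = {3, 4, 8}
Tree: B1–B2, B1–B3, B3–B4, B3–B5, B1–B6, B1–B7
The largest bag has 3 vertices, giving width 2; this decomposition certifies tw(G) ≤ 2. For the lower bound, the 3 vertices {1, 3, 9} are pairwise adjacent, and any tree decomposition puts a clique entirely inside one bag — forcing width ≥ 2. Combining the bounds, tw(G) = 2.

2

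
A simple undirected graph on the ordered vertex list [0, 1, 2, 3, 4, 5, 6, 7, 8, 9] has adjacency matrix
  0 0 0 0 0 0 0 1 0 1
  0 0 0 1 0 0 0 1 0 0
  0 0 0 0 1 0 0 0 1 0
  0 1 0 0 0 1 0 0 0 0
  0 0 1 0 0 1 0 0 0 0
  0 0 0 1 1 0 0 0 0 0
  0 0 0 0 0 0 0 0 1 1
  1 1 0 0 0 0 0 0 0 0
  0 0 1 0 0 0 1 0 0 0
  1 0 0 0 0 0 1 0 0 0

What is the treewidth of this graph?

2

A width-2 tree decomposition is:
Bags: B1 = {0, 7, 9}  B2 = {6, 7, 9}  B3 = {6, 7, 8}  B4 = {2, 7, 8}  B5 = {2, 4, 7}  B6 = {4, 5, 7}  B7 = {3, 5, 7}  B8 = {1, 3, 7}
Tree: B1–B2, B2–B3, B3–B4, B4–B5, B5–B6, B6–B7, B7–B8
Each bag holds 3 vertices, so the decomposition has width 2, which upper-bounds the treewidth. For the lower bound, G contains the cycle 7–0–9–6–8–2–4–5–3–1–7, so G is not a forest; only forests have treewidth ≤ 1, hence tw(G) ≥ 2. The upper and lower bounds meet at 2, so that is the treewidth.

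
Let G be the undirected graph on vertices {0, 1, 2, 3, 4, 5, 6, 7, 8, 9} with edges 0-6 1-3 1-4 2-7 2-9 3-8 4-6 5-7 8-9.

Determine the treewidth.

1

A width-1 tree decomposition is:
Bags: B1 = {5, 7}  B2 = {2, 7}  B3 = {2, 9}  B4 = {8, 9}  B5 = {3, 8}  B6 = {1, 3}  B7 = {1, 4}  B8 = {4, 6}  B9 = {0, 6}
Tree: B1–B2, B2–B3, B3–B4, B4–B5, B5–B6, B6–B7, B7–B8, B8–B9
The largest bag has 2 vertices, giving width 1; this decomposition certifies tw(G) ≤ 1. Since G has at least one edge (e.g. 5–7), it is not an edgeless graph, so tw(G) ≥ 1. The upper and lower bounds meet at 1, so that is the treewidth.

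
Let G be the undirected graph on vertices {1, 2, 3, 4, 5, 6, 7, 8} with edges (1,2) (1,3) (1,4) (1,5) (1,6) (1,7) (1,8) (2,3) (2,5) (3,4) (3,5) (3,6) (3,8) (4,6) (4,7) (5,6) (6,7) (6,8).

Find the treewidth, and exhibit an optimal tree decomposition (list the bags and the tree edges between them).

Treewidth 3.
One such decomposition:
Bags: B1 = {1, 3, 4, 6}  B2 = {1, 3, 5, 6}  B3 = {1, 4, 6, 7}  B4 = {1, 3, 6, 8}  B5 = {1, 2, 3, 5}
Tree: B1–B2, B1–B3, B2–B4, B2–B5

The largest bag has 4 vertices, giving width 3; this decomposition certifies tw(G) ≤ 3. On the other hand G contains the 4-clique {1, 2, 3, 5}. A clique must lie in a single bag of any decomposition, so no decomposition can have width below 3. Combining the bounds, tw(G) = 3.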